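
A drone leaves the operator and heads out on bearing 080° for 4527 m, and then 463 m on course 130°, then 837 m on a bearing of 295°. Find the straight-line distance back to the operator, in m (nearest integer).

4141 m

Leg 1 (080°, 4527 m): east 4527 sin 80° = 4458.22, north 4527 cos 80° = 786.11
Leg 2 (130°, 463 m): east 463 sin 130° = 354.68, north 463 cos 130° = -297.61
Leg 3 (295°, 837 m): east 837 sin 295° = -758.58, north 837 cos 295° = 353.73
Net: 4054.32 east, 842.23 north. Distance = √((4054.32)² + (842.23)²) = 4140.880 m.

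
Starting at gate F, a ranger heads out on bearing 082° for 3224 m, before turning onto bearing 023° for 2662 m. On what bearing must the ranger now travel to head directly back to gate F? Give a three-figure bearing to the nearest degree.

Leg 1 (082°, 3224 m): east 3224 sin 82° = 3192.62, north 3224 cos 82° = 448.69
Leg 2 (023°, 2662 m): east 2662 sin 23° = 1040.13, north 2662 cos 23° = 2450.38
Net displacement: 4232.75 east, 2899.08 north. Direction back to start is (-4232.75, -2899.08): bearing = atan2(-4232.75, -2899.08) mod 360° = 235.59° ≈ 236°.

236°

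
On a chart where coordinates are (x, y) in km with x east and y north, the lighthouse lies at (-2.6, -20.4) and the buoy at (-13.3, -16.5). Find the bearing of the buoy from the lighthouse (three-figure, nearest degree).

Δeast = -13.3 − -2.6 = -10.70; Δnorth = -16.5 − -20.4 = 3.90.
Bearing = atan2(Δeast, Δnorth) mod 360° = 290.03° ≈ 290°.

290°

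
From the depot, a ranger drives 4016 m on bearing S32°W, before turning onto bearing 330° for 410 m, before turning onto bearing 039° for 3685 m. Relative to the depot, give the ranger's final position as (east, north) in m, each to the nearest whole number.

Leg 1 (S32°W, 4016 m): east 4016 sin 212° = -2128.16, north 4016 cos 212° = -3405.76
Leg 2 (330°, 410 m): east 410 sin 330° = -205.00, north 410 cos 330° = 355.07
Leg 3 (039°, 3685 m): east 3685 sin 39° = 2319.05, north 3685 cos 39° = 2863.78
Summing: -14.11 m east, -186.91 m north → (-14, -187).

(-14, -187)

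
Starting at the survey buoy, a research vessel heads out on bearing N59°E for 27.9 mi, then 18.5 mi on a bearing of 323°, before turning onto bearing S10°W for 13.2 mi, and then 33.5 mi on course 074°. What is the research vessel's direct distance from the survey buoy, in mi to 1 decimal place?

Leg 1 (N59°E, 27.9 mi): east 27.9 sin 59° = 23.91, north 27.9 cos 59° = 14.37
Leg 2 (323°, 18.5 mi): east 18.5 sin 323° = -11.13, north 18.5 cos 323° = 14.77
Leg 3 (S10°W, 13.2 mi): east 13.2 sin 190° = -2.29, north 13.2 cos 190° = -13.00
Leg 4 (074°, 33.5 mi): east 33.5 sin 74° = 32.20, north 33.5 cos 74° = 9.23
Net: 42.69 east, 25.38 north. Distance = √((42.69)² + (25.38)²) = 49.665 mi.

49.7 mi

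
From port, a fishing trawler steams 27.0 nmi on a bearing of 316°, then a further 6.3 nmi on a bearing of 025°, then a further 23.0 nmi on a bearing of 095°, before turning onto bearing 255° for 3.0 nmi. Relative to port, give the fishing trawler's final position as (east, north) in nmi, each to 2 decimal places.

Leg 1 (316°, 27.0 nmi): east 27.0 sin 316° = -18.76, north 27.0 cos 316° = 19.42
Leg 2 (025°, 6.3 nmi): east 6.3 sin 25° = 2.66, north 6.3 cos 25° = 5.71
Leg 3 (095°, 23.0 nmi): east 23.0 sin 95° = 22.91, north 23.0 cos 95° = -2.00
Leg 4 (255°, 3.0 nmi): east 3.0 sin 255° = -2.90, north 3.0 cos 255° = -0.78
Summing: 3.92 nmi east, 22.35 nmi north → (3.92, 22.35).

(3.92, 22.35)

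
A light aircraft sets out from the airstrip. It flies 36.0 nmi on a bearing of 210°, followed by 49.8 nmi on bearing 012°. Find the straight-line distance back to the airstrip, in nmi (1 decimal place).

19.1 nmi

Leg 1 (210°, 36.0 nmi): east 36.0 sin 210° = -18.00, north 36.0 cos 210° = -31.18
Leg 2 (012°, 49.8 nmi): east 49.8 sin 12° = 10.35, north 49.8 cos 12° = 48.71
Net: -7.65 east, 17.53 north. Distance = √((-7.65)² + (17.53)²) = 19.129 nmi.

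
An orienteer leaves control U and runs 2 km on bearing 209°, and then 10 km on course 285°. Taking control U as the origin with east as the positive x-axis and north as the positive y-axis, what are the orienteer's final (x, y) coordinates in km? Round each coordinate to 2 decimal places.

(-10.63, 0.84)

Leg 1 (209°, 2 km): east 2 sin 209° = -0.97, north 2 cos 209° = -1.75
Leg 2 (285°, 10 km): east 10 sin 285° = -9.66, north 10 cos 285° = 2.59
Summing: -10.63 km east, 0.84 km north → (-10.63, 0.84).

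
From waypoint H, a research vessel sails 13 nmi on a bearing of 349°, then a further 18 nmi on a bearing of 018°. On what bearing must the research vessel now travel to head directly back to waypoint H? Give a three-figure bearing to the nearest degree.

Leg 1 (349°, 13 nmi): east 13 sin 349° = -2.48, north 13 cos 349° = 12.76
Leg 2 (018°, 18 nmi): east 18 sin 18° = 5.56, north 18 cos 18° = 17.12
Net displacement: 3.08 east, 29.88 north. Direction back to start is (-3.08, -29.88): bearing = atan2(-3.08, -29.88) mod 360° = 185.89° ≈ 186°.

186°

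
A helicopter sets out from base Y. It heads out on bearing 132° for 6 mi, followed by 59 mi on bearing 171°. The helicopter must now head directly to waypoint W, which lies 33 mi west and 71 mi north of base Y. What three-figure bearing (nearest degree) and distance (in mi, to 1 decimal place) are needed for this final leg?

Leg 1 (132°, 6 mi): east 6 sin 132° = 4.46, north 6 cos 132° = -4.01
Leg 2 (171°, 59 mi): east 59 sin 171° = 9.23, north 59 cos 171° = -58.27
Current position: (13.69, -62.29). Target: (-33, 71). Remaining: Δeast = -46.69, Δnorth = 133.29.
Bearing = atan2(-46.69, 133.29) mod 360° = 340.70°; distance = √((-46.69)² + (133.29)²) = 141.229 mi.

341°, 141.2 mi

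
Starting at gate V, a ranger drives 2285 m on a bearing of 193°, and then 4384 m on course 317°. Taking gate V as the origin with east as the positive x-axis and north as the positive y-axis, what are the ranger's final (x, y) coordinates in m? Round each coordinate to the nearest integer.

(-3504, 980)

Leg 1 (193°, 2285 m): east 2285 sin 193° = -514.01, north 2285 cos 193° = -2226.44
Leg 2 (317°, 4384 m): east 4384 sin 317° = -2989.88, north 4384 cos 317° = 3206.25
Summing: -3503.89 m east, 979.82 m north → (-3504, 980).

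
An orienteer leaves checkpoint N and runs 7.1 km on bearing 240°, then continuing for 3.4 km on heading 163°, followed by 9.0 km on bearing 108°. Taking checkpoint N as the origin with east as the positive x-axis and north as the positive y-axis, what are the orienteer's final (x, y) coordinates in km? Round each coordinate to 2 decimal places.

(3.40, -9.58)

Leg 1 (240°, 7.1 km): east 7.1 sin 240° = -6.15, north 7.1 cos 240° = -3.55
Leg 2 (163°, 3.4 km): east 3.4 sin 163° = 0.99, north 3.4 cos 163° = -3.25
Leg 3 (108°, 9.0 km): east 9.0 sin 108° = 8.56, north 9.0 cos 108° = -2.78
Summing: 3.40 km east, -9.58 km north → (3.40, -9.58).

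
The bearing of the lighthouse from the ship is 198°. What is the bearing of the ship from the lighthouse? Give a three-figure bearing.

Back-bearing = 198° − 180° = 018°.

018°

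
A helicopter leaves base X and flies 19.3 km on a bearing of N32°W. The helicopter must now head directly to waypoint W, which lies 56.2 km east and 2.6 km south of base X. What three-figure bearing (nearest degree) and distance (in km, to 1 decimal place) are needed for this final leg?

Leg 1 (N32°W, 19.3 km): east 19.3 sin 328° = -10.23, north 19.3 cos 328° = 16.37
Current position: (-10.23, 16.37). Target: (56.2, -2.6). Remaining: Δeast = 66.43, Δnorth = -18.97.
Bearing = atan2(66.43, -18.97) mod 360° = 105.94°; distance = √((66.43)² + (-18.97)²) = 69.082 km.

106°, 69.1 km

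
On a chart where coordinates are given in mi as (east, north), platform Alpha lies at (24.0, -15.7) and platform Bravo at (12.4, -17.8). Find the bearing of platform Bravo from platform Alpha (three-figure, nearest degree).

Δeast = 12.4 − 24.0 = -11.60; Δnorth = -17.8 − -15.7 = -2.10.
Bearing = atan2(Δeast, Δnorth) mod 360° = 259.74° ≈ 260°.

260°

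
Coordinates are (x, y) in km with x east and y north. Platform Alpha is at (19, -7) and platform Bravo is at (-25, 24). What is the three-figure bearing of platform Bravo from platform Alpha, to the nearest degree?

Δeast = -25 − 19 = -44.00; Δnorth = 24 − -7 = 31.00.
Bearing = atan2(Δeast, Δnorth) mod 360° = 305.17° ≈ 305°.

305°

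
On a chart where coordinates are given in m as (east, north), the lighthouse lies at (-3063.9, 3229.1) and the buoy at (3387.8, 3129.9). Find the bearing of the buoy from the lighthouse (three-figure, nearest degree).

Δeast = 3387.8 − -3063.9 = 6451.70; Δnorth = 3129.9 − 3229.1 = -99.20.
Bearing = atan2(Δeast, Δnorth) mod 360° = 90.88° ≈ 091°.

091°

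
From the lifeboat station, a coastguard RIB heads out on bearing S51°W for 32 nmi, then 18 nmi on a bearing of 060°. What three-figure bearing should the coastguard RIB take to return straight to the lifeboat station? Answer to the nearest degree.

040°

Leg 1 (S51°W, 32 nmi): east 32 sin 231° = -24.87, north 32 cos 231° = -20.14
Leg 2 (060°, 18 nmi): east 18 sin 60° = 15.59, north 18 cos 60° = 9.00
Net displacement: -9.28 east, -11.14 north. Direction back to start is (9.28, 11.14): bearing = atan2(9.28, 11.14) mod 360° = 39.80° ≈ 040°.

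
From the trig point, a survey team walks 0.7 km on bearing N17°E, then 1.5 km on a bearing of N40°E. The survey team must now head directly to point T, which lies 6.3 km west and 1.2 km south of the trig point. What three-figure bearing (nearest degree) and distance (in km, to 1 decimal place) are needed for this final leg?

Leg 1 (N17°E, 0.7 km): east 0.7 sin 17° = 0.20, north 0.7 cos 17° = 0.67
Leg 2 (N40°E, 1.5 km): east 1.5 sin 40° = 0.96, north 1.5 cos 40° = 1.15
Current position: (1.17, 1.82). Target: (-6.3, -1.2). Remaining: Δeast = -7.47, Δnorth = -3.02.
Bearing = atan2(-7.47, -3.02) mod 360° = 247.99°; distance = √((-7.47)² + (-3.02)²) = 8.056 km.

248°, 8.1 km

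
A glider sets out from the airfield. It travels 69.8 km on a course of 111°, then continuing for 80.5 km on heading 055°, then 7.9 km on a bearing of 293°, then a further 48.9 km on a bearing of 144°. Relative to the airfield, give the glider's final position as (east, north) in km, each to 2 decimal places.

Leg 1 (111°, 69.8 km): east 69.8 sin 111° = 65.16, north 69.8 cos 111° = -25.01
Leg 2 (055°, 80.5 km): east 80.5 sin 55° = 65.94, north 80.5 cos 55° = 46.17
Leg 3 (293°, 7.9 km): east 7.9 sin 293° = -7.27, north 7.9 cos 293° = 3.09
Leg 4 (144°, 48.9 km): east 48.9 sin 144° = 28.74, north 48.9 cos 144° = -39.56
Summing: 152.58 km east, -15.32 km north → (152.58, -15.32).

(152.58, -15.32)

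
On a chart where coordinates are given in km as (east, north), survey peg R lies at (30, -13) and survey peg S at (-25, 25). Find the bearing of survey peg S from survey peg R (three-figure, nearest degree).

Δeast = -25 − 30 = -55.00; Δnorth = 25 − -13 = 38.00.
Bearing = atan2(Δeast, Δnorth) mod 360° = 304.64° ≈ 305°.

305°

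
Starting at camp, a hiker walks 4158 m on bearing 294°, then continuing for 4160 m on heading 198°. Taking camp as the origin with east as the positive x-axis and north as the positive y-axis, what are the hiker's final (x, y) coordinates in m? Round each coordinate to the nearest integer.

Leg 1 (294°, 4158 m): east 4158 sin 294° = -3798.52, north 4158 cos 294° = 1691.21
Leg 2 (198°, 4160 m): east 4160 sin 198° = -1285.51, north 4160 cos 198° = -3956.40
Summing: -5084.03 m east, -2265.18 m north → (-5084, -2265).

(-5084, -2265)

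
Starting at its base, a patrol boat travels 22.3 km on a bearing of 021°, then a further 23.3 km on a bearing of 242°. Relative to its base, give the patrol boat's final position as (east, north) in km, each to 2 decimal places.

(-12.58, 9.88)

Leg 1 (021°, 22.3 km): east 22.3 sin 21° = 7.99, north 22.3 cos 21° = 20.82
Leg 2 (242°, 23.3 km): east 23.3 sin 242° = -20.57, north 23.3 cos 242° = -10.94
Summing: -12.58 km east, 9.88 km north → (-12.58, 9.88).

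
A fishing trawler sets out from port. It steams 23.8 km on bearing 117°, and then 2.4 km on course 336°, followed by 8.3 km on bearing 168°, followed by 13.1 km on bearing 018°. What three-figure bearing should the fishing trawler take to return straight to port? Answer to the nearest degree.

Leg 1 (117°, 23.8 km): east 23.8 sin 117° = 21.21, north 23.8 cos 117° = -10.80
Leg 2 (336°, 2.4 km): east 2.4 sin 336° = -0.98, north 2.4 cos 336° = 2.19
Leg 3 (168°, 8.3 km): east 8.3 sin 168° = 1.73, north 8.3 cos 168° = -8.12
Leg 4 (018°, 13.1 km): east 13.1 sin 18° = 4.05, north 13.1 cos 18° = 12.46
Net displacement: 26.00 east, -4.27 north. Direction back to start is (-26.00, 4.27): bearing = atan2(-26.00, 4.27) mod 360° = 279.33° ≈ 279°.

279°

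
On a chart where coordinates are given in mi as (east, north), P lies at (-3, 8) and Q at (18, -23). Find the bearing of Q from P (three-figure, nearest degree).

Δeast = 18 − -3 = 21.00; Δnorth = -23 − 8 = -31.00.
Bearing = atan2(Δeast, Δnorth) mod 360° = 145.89° ≈ 146°.

146°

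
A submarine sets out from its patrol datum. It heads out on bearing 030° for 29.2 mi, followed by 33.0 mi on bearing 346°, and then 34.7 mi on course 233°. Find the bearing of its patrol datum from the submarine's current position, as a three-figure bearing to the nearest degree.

150°

Leg 1 (030°, 29.2 mi): east 29.2 sin 30° = 14.60, north 29.2 cos 30° = 25.29
Leg 2 (346°, 33.0 mi): east 33.0 sin 346° = -7.98, north 33.0 cos 346° = 32.02
Leg 3 (233°, 34.7 mi): east 34.7 sin 233° = -27.71, north 34.7 cos 233° = -20.88
Net displacement: -21.10 east, 36.42 north. Direction back to start is (21.10, -36.42): bearing = atan2(21.10, -36.42) mod 360° = 149.92° ≈ 150°.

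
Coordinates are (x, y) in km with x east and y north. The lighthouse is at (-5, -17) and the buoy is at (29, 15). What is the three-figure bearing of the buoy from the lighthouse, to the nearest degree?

Δeast = 29 − -5 = 34.00; Δnorth = 15 − -17 = 32.00.
Bearing = atan2(Δeast, Δnorth) mod 360° = 46.74° ≈ 047°.

047°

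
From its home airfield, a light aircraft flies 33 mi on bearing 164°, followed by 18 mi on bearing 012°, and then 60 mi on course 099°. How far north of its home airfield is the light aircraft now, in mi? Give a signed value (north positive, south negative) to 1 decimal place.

-23.5 mi

Leg 1 (164°, 33 mi): east 33 sin 164° = 9.10, north 33 cos 164° = -31.72
Leg 2 (012°, 18 mi): east 18 sin 12° = 3.74, north 18 cos 12° = 17.61
Leg 3 (099°, 60 mi): east 60 sin 99° = 59.26, north 60 cos 99° = -9.39
Net north component: -23.50 mi.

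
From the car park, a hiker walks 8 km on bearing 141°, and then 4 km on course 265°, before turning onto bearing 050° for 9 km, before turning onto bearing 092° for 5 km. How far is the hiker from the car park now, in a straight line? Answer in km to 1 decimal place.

Leg 1 (141°, 8 km): east 8 sin 141° = 5.03, north 8 cos 141° = -6.22
Leg 2 (265°, 4 km): east 4 sin 265° = -3.98, north 4 cos 265° = -0.35
Leg 3 (050°, 9 km): east 9 sin 50° = 6.89, north 9 cos 50° = 5.79
Leg 4 (092°, 5 km): east 5 sin 92° = 5.00, north 5 cos 92° = -0.17
Net: 12.94 east, -0.96 north. Distance = √((12.94)² + (-0.96)²) = 12.976 km.

13.0 km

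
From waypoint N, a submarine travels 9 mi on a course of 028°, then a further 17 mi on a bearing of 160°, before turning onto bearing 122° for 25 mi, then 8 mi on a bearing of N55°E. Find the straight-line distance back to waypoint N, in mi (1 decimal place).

Leg 1 (028°, 9 mi): east 9 sin 28° = 4.23, north 9 cos 28° = 7.95
Leg 2 (160°, 17 mi): east 17 sin 160° = 5.81, north 17 cos 160° = -15.97
Leg 3 (122°, 25 mi): east 25 sin 122° = 21.20, north 25 cos 122° = -13.25
Leg 4 (N55°E, 8 mi): east 8 sin 55° = 6.55, north 8 cos 55° = 4.59
Net: 37.79 east, -16.69 north. Distance = √((37.79)² + (-16.69)²) = 41.314 mi.

41.3 mi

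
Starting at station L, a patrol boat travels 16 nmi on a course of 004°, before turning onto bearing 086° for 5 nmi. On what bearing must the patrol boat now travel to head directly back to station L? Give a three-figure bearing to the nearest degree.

Leg 1 (004°, 16 nmi): east 16 sin 4° = 1.12, north 16 cos 4° = 15.96
Leg 2 (086°, 5 nmi): east 5 sin 86° = 4.99, north 5 cos 86° = 0.35
Net displacement: 6.10 east, 16.31 north. Direction back to start is (-6.10, -16.31): bearing = atan2(-6.10, -16.31) mod 360° = 200.52° ≈ 201°.

201°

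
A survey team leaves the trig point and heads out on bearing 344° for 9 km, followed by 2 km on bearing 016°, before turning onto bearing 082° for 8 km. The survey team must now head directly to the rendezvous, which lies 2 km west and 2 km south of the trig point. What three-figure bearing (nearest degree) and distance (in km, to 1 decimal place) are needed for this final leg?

210°, 15.9 km

Leg 1 (344°, 9 km): east 9 sin 344° = -2.48, north 9 cos 344° = 8.65
Leg 2 (016°, 2 km): east 2 sin 16° = 0.55, north 2 cos 16° = 1.92
Leg 3 (082°, 8 km): east 8 sin 82° = 7.92, north 8 cos 82° = 1.11
Current position: (5.99, 11.69). Target: (-2, -2). Remaining: Δeast = -7.99, Δnorth = -13.69.
Bearing = atan2(-7.99, -13.69) mod 360° = 210.28°; distance = √((-7.99)² + (-13.69)²) = 15.850 km.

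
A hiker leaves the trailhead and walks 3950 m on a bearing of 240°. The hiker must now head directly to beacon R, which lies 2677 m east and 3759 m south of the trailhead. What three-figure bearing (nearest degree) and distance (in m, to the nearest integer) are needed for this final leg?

Leg 1 (240°, 3950 m): east 3950 sin 240° = -3420.80, north 3950 cos 240° = -1975.00
Current position: (-3420.80, -1975.00). Target: (2677, -3759). Remaining: Δeast = 6097.80, Δnorth = -1784.00.
Bearing = atan2(6097.80, -1784.00) mod 360° = 106.31°; distance = √((6097.80)² + (-1784.00)²) = 6353.411 m.

106°, 6353 m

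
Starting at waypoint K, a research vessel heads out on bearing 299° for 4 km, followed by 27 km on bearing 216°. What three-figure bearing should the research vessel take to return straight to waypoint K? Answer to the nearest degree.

Leg 1 (299°, 4 km): east 4 sin 299° = -3.50, north 4 cos 299° = 1.94
Leg 2 (216°, 27 km): east 27 sin 216° = -15.87, north 27 cos 216° = -21.84
Net displacement: -19.37 east, -19.90 north. Direction back to start is (19.37, 19.90): bearing = atan2(19.37, 19.90) mod 360° = 44.22° ≈ 044°.

044°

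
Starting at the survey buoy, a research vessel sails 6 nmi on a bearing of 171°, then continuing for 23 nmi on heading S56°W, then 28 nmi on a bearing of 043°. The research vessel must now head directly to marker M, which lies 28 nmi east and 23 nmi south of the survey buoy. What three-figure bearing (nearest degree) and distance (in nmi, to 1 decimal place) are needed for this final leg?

Leg 1 (171°, 6 nmi): east 6 sin 171° = 0.94, north 6 cos 171° = -5.93
Leg 2 (S56°W, 23 nmi): east 23 sin 236° = -19.07, north 23 cos 236° = -12.86
Leg 3 (043°, 28 nmi): east 28 sin 43° = 19.10, north 28 cos 43° = 20.48
Current position: (0.97, 1.69). Target: (28, -23). Remaining: Δeast = 27.03, Δnorth = -24.69.
Bearing = atan2(27.03, -24.69) mod 360° = 132.41°; distance = √((27.03)² + (-24.69)²) = 36.612 nmi.

132°, 36.6 nmi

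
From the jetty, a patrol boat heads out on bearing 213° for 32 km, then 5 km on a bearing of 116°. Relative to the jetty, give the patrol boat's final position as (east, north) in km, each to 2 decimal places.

Leg 1 (213°, 32 km): east 32 sin 213° = -17.43, north 32 cos 213° = -26.84
Leg 2 (116°, 5 km): east 5 sin 116° = 4.49, north 5 cos 116° = -2.19
Summing: -12.93 km east, -29.03 km north → (-12.93, -29.03).

(-12.93, -29.03)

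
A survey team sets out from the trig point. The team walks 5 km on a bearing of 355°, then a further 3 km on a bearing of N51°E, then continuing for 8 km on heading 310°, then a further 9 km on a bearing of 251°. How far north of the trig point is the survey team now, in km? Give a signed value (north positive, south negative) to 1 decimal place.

Leg 1 (355°, 5 km): east 5 sin 355° = -0.44, north 5 cos 355° = 4.98
Leg 2 (N51°E, 3 km): east 3 sin 51° = 2.33, north 3 cos 51° = 1.89
Leg 3 (310°, 8 km): east 8 sin 310° = -6.13, north 8 cos 310° = 5.14
Leg 4 (251°, 9 km): east 9 sin 251° = -8.51, north 9 cos 251° = -2.93
Net north component: 9.08 km.

9.1 km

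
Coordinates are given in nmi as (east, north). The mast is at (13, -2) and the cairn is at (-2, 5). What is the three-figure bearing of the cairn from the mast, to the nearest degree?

295°

Δeast = -2 − 13 = -15.00; Δnorth = 5 − -2 = 7.00.
Bearing = atan2(Δeast, Δnorth) mod 360° = 295.02° ≈ 295°.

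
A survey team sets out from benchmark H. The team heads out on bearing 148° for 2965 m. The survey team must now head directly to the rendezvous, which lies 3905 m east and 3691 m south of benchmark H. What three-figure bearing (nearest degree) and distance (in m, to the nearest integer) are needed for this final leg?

117°, 2614 m

Leg 1 (148°, 2965 m): east 2965 sin 148° = 1571.21, north 2965 cos 148° = -2514.46
Current position: (1571.21, -2514.46). Target: (3905, -3691). Remaining: Δeast = 2333.79, Δnorth = -1176.54.
Bearing = atan2(2333.79, -1176.54) mod 360° = 116.75°; distance = √((2333.79)² + (-1176.54)²) = 2613.582 m.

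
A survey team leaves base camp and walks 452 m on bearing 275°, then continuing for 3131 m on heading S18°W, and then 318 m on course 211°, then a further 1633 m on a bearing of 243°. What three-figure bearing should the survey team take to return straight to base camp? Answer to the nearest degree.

038°

Leg 1 (275°, 452 m): east 452 sin 275° = -450.28, north 452 cos 275° = 39.39
Leg 2 (S18°W, 3131 m): east 3131 sin 198° = -967.53, north 3131 cos 198° = -2977.76
Leg 3 (211°, 318 m): east 318 sin 211° = -163.78, north 318 cos 211° = -272.58
Leg 4 (243°, 1633 m): east 1633 sin 243° = -1455.01, north 1633 cos 243° = -741.37
Net displacement: -3036.61 east, -3952.31 north. Direction back to start is (3036.61, 3952.31): bearing = atan2(3036.61, 3952.31) mod 360° = 37.54° ≈ 038°.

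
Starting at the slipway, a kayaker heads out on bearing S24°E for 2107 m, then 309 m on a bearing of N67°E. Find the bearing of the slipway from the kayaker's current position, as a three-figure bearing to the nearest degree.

328°

Leg 1 (S24°E, 2107 m): east 2107 sin 156° = 856.99, north 2107 cos 156° = -1924.84
Leg 2 (N67°E, 309 m): east 309 sin 67° = 284.44, north 309 cos 67° = 120.74
Net displacement: 1141.43 east, -1804.10 north. Direction back to start is (-1141.43, 1804.10): bearing = atan2(-1141.43, 1804.10) mod 360° = 327.68° ≈ 328°.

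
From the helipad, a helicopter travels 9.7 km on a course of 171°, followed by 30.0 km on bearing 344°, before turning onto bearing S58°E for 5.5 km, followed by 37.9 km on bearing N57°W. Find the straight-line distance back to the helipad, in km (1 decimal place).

Leg 1 (171°, 9.7 km): east 9.7 sin 171° = 1.52, north 9.7 cos 171° = -9.58
Leg 2 (344°, 30.0 km): east 30.0 sin 344° = -8.27, north 30.0 cos 344° = 28.84
Leg 3 (S58°E, 5.5 km): east 5.5 sin 122° = 4.66, north 5.5 cos 122° = -2.91
Leg 4 (N57°W, 37.9 km): east 37.9 sin 303° = -31.79, north 37.9 cos 303° = 20.64
Net: -33.87 east, 36.98 north. Distance = √((-33.87)² + (36.98)²) = 50.152 km.

50.2 km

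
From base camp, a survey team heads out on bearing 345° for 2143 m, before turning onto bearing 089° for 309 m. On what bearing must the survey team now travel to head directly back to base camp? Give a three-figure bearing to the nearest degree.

Leg 1 (345°, 2143 m): east 2143 sin 345° = -554.65, north 2143 cos 345° = 2069.98
Leg 2 (089°, 309 m): east 309 sin 89° = 308.95, north 309 cos 89° = 5.39
Net displacement: -245.70 east, 2075.37 north. Direction back to start is (245.70, -2075.37): bearing = atan2(245.70, -2075.37) mod 360° = 173.25° ≈ 173°.

173°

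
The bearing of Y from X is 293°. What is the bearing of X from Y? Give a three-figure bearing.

113°

Back-bearing = 293° − 180° = 113°.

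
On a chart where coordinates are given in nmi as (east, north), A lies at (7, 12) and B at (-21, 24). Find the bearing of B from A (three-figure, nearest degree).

Δeast = -21 − 7 = -28.00; Δnorth = 24 − 12 = 12.00.
Bearing = atan2(Δeast, Δnorth) mod 360° = 293.20° ≈ 293°.

293°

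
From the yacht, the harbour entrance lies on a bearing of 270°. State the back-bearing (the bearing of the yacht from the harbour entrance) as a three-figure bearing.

Back-bearing = 270° − 180° = 090°.

090°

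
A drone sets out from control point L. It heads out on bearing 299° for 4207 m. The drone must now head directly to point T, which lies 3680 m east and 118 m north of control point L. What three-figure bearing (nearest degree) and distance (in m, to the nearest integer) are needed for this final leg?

Leg 1 (299°, 4207 m): east 4207 sin 299° = -3679.53, north 4207 cos 299° = 2039.59
Current position: (-3679.53, 2039.59). Target: (3680, 118). Remaining: Δeast = 7359.53, Δnorth = -1921.59.
Bearing = atan2(7359.53, -1921.59) mod 360° = 104.63°; distance = √((7359.53)² + (-1921.59)²) = 7606.256 m.

105°, 7606 m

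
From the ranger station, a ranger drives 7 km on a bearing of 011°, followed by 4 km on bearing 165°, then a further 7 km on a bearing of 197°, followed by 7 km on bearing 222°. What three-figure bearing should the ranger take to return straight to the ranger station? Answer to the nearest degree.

Leg 1 (011°, 7 km): east 7 sin 11° = 1.34, north 7 cos 11° = 6.87
Leg 2 (165°, 4 km): east 4 sin 165° = 1.04, north 4 cos 165° = -3.86
Leg 3 (197°, 7 km): east 7 sin 197° = -2.05, north 7 cos 197° = -6.69
Leg 4 (222°, 7 km): east 7 sin 222° = -4.68, north 7 cos 222° = -5.20
Net displacement: -4.36 east, -8.89 north. Direction back to start is (4.36, 8.89): bearing = atan2(4.36, 8.89) mod 360° = 26.13° ≈ 026°.

026°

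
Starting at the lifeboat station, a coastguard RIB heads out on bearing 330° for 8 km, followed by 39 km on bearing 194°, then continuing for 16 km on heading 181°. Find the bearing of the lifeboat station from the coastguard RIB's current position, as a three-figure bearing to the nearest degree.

Leg 1 (330°, 8 km): east 8 sin 330° = -4.00, north 8 cos 330° = 6.93
Leg 2 (194°, 39 km): east 39 sin 194° = -9.43, north 39 cos 194° = -37.84
Leg 3 (181°, 16 km): east 16 sin 181° = -0.28, north 16 cos 181° = -16.00
Net displacement: -13.71 east, -46.91 north. Direction back to start is (13.71, 46.91): bearing = atan2(13.71, 46.91) mod 360° = 16.30° ≈ 016°.

016°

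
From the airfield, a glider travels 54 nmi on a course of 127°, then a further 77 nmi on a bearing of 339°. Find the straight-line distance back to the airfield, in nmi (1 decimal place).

Leg 1 (127°, 54 nmi): east 54 sin 127° = 43.13, north 54 cos 127° = -32.50
Leg 2 (339°, 77 nmi): east 77 sin 339° = -27.59, north 77 cos 339° = 71.89
Net: 15.53 east, 39.39 north. Distance = √((15.53)² + (39.39)²) = 42.339 nmi.

42.3 nmi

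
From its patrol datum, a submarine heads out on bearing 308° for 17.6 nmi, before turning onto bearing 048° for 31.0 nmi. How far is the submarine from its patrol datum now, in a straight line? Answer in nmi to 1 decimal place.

32.9 nmi

Leg 1 (308°, 17.6 nmi): east 17.6 sin 308° = -13.87, north 17.6 cos 308° = 10.84
Leg 2 (048°, 31.0 nmi): east 31.0 sin 48° = 23.04, north 31.0 cos 48° = 20.74
Net: 9.17 east, 31.58 north. Distance = √((9.17)² + (31.58)²) = 32.883 nmi.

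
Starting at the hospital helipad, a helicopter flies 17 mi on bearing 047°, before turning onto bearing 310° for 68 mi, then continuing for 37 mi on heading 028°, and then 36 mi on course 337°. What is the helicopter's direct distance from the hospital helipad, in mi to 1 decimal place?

Leg 1 (047°, 17 mi): east 17 sin 47° = 12.43, north 17 cos 47° = 11.59
Leg 2 (310°, 68 mi): east 68 sin 310° = -52.09, north 68 cos 310° = 43.71
Leg 3 (028°, 37 mi): east 37 sin 28° = 17.37, north 37 cos 28° = 32.67
Leg 4 (337°, 36 mi): east 36 sin 337° = -14.07, north 36 cos 337° = 33.14
Net: -36.35 east, 121.11 north. Distance = √((-36.35)² + (121.11)²) = 126.449 mi.

126.4 mi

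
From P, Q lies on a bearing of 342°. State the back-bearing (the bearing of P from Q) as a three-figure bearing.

162°

Back-bearing = 342° − 180° = 162°.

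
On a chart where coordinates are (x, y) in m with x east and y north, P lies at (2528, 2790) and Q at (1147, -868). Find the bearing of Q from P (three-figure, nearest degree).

201°

Δeast = 1147 − 2528 = -1381.00; Δnorth = -868 − 2790 = -3658.00.
Bearing = atan2(Δeast, Δnorth) mod 360° = 200.68° ≈ 201°.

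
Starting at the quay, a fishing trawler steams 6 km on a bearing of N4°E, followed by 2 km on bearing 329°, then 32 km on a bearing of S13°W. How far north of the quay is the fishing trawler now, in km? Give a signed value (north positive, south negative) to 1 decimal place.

Leg 1 (N4°E, 6 km): east 6 sin 4° = 0.42, north 6 cos 4° = 5.99
Leg 2 (329°, 2 km): east 2 sin 329° = -1.03, north 2 cos 329° = 1.71
Leg 3 (S13°W, 32 km): east 32 sin 193° = -7.20, north 32 cos 193° = -31.18
Net north component: -23.48 km.

-23.5 km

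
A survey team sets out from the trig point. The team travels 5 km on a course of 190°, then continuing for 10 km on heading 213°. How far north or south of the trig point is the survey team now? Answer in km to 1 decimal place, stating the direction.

13.3 km south

Leg 1 (190°, 5 km): east 5 sin 190° = -0.87, north 5 cos 190° = -4.92
Leg 2 (213°, 10 km): east 10 sin 213° = -5.45, north 10 cos 213° = -8.39
Net north component: -13.31 km.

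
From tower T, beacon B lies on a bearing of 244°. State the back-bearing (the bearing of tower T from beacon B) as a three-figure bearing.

064°

Back-bearing = 244° − 180° = 064°.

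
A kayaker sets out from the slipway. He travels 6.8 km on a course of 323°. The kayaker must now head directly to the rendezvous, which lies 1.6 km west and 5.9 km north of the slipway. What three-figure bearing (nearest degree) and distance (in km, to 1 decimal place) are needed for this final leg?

Leg 1 (323°, 6.8 km): east 6.8 sin 323° = -4.09, north 6.8 cos 323° = 5.43
Current position: (-4.09, 5.43). Target: (-1.6, 5.9). Remaining: Δeast = 2.49, Δnorth = 0.47.
Bearing = atan2(2.49, 0.47) mod 360° = 79.34°; distance = √((2.49)² + (0.47)²) = 2.536 km.

079°, 2.5 km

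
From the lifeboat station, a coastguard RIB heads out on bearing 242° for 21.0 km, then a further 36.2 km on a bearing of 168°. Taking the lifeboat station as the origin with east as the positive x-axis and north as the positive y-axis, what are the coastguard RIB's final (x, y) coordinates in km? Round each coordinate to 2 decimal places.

(-11.02, -45.27)

Leg 1 (242°, 21.0 km): east 21.0 sin 242° = -18.54, north 21.0 cos 242° = -9.86
Leg 2 (168°, 36.2 km): east 36.2 sin 168° = 7.53, north 36.2 cos 168° = -35.41
Summing: -11.02 km east, -45.27 km north → (-11.02, -45.27).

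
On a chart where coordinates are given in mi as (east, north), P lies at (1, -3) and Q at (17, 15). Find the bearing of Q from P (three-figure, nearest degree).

042°

Δeast = 17 − 1 = 16.00; Δnorth = 15 − -3 = 18.00.
Bearing = atan2(Δeast, Δnorth) mod 360° = 41.63° ≈ 042°.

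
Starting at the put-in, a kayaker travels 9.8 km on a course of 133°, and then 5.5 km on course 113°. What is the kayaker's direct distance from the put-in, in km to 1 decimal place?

Leg 1 (133°, 9.8 km): east 9.8 sin 133° = 7.17, north 9.8 cos 133° = -6.68
Leg 2 (113°, 5.5 km): east 5.5 sin 113° = 5.06, north 5.5 cos 113° = -2.15
Net: 12.23 east, -8.83 north. Distance = √((12.23)² + (-8.83)²) = 15.086 km.

15.1 km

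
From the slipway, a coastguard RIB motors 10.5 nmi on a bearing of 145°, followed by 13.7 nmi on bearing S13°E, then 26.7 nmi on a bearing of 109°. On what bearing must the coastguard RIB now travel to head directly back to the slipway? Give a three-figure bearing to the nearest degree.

Leg 1 (145°, 10.5 nmi): east 10.5 sin 145° = 6.02, north 10.5 cos 145° = -8.60
Leg 2 (S13°E, 13.7 nmi): east 13.7 sin 167° = 3.08, north 13.7 cos 167° = -13.35
Leg 3 (109°, 26.7 nmi): east 26.7 sin 109° = 25.25, north 26.7 cos 109° = -8.69
Net displacement: 34.35 east, -30.64 north. Direction back to start is (-34.35, 30.64): bearing = atan2(-34.35, 30.64) mod 360° = 311.74° ≈ 312°.

312°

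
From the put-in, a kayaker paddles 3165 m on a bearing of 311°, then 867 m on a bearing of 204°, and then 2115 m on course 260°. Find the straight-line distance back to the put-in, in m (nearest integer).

4911 m

Leg 1 (311°, 3165 m): east 3165 sin 311° = -2388.66, north 3165 cos 311° = 2076.43
Leg 2 (204°, 867 m): east 867 sin 204° = -352.64, north 867 cos 204° = -792.04
Leg 3 (260°, 2115 m): east 2115 sin 260° = -2082.87, north 2115 cos 260° = -367.27
Net: -4824.16 east, 917.12 north. Distance = √((-4824.16)² + (917.12)²) = 4910.567 m.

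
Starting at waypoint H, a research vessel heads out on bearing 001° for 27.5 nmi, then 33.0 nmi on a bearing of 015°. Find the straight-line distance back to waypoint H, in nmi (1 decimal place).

Leg 1 (001°, 27.5 nmi): east 27.5 sin 1° = 0.48, north 27.5 cos 1° = 27.50
Leg 2 (015°, 33.0 nmi): east 33.0 sin 15° = 8.54, north 33.0 cos 15° = 31.88
Net: 9.02 east, 59.37 north. Distance = √((9.02)² + (59.37)²) = 60.053 nmi.

60.1 nmi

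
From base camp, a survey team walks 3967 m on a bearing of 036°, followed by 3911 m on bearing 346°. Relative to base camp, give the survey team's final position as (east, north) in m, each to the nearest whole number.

(1386, 7004)

Leg 1 (036°, 3967 m): east 3967 sin 36° = 2331.74, north 3967 cos 36° = 3209.37
Leg 2 (346°, 3911 m): east 3911 sin 346° = -946.16, north 3911 cos 346° = 3794.83
Summing: 1385.59 m east, 7004.20 m north → (1386, 7004).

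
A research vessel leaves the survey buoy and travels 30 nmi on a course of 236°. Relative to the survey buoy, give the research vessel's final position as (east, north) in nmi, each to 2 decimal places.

Leg 1 (236°, 30 nmi): east 30 sin 236° = -24.87, north 30 cos 236° = -16.78
Summing: -24.87 nmi east, -16.78 nmi north → (-24.87, -16.78).

(-24.87, -16.78)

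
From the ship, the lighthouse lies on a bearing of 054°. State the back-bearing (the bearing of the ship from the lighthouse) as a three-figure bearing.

Back-bearing = 054° + 180° = 234°.

234°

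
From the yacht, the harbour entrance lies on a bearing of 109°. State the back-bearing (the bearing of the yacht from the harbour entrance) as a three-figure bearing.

Back-bearing = 109° + 180° = 289°.

289°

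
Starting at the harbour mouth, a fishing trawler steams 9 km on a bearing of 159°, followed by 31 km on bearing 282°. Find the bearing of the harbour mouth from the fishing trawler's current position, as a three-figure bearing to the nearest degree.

Leg 1 (159°, 9 km): east 9 sin 159° = 3.23, north 9 cos 159° = -8.40
Leg 2 (282°, 31 km): east 31 sin 282° = -30.32, north 31 cos 282° = 6.45
Net displacement: -27.10 east, -1.96 north. Direction back to start is (27.10, 1.96): bearing = atan2(27.10, 1.96) mod 360° = 85.87° ≈ 086°.

086°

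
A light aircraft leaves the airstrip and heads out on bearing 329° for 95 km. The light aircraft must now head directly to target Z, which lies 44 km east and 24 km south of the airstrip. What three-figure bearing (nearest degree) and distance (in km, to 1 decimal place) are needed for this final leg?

Leg 1 (329°, 95 km): east 95 sin 329° = -48.93, north 95 cos 329° = 81.43
Current position: (-48.93, 81.43). Target: (44, -24). Remaining: Δeast = 92.93, Δnorth = -105.43.
Bearing = atan2(92.93, -105.43) mod 360° = 138.61°; distance = √((92.93)² + (-105.43)²) = 140.540 km.

139°, 140.5 km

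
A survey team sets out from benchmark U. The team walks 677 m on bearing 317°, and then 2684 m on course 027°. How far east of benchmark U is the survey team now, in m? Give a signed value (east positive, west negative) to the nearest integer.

757 m

Leg 1 (317°, 677 m): east 677 sin 317° = -461.71, north 677 cos 317° = 495.13
Leg 2 (027°, 2684 m): east 2684 sin 27° = 1218.51, north 2684 cos 27° = 2391.46
Net east component: 756.80 m.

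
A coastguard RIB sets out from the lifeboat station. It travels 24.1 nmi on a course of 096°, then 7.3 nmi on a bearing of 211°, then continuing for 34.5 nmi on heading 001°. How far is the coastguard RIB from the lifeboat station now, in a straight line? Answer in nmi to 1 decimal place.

Leg 1 (096°, 24.1 nmi): east 24.1 sin 96° = 23.97, north 24.1 cos 96° = -2.52
Leg 2 (211°, 7.3 nmi): east 7.3 sin 211° = -3.76, north 7.3 cos 211° = -6.26
Leg 3 (001°, 34.5 nmi): east 34.5 sin 1° = 0.60, north 34.5 cos 1° = 34.49
Net: 20.81 east, 25.72 north. Distance = √((20.81)² + (25.72)²) = 33.083 nmi.

33.1 nmi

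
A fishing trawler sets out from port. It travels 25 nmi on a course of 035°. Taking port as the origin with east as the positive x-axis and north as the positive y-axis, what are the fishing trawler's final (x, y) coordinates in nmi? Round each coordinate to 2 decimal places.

Leg 1 (035°, 25 nmi): east 25 sin 35° = 14.34, north 25 cos 35° = 20.48
Summing: 14.34 nmi east, 20.48 nmi north → (14.34, 20.48).

(14.34, 20.48)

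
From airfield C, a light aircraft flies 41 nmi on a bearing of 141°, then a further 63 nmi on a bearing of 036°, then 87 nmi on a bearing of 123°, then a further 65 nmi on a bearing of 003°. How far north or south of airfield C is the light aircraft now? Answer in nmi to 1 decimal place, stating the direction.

36.6 nmi north

Leg 1 (141°, 41 nmi): east 41 sin 141° = 25.80, north 41 cos 141° = -31.86
Leg 2 (036°, 63 nmi): east 63 sin 36° = 37.03, north 63 cos 36° = 50.97
Leg 3 (123°, 87 nmi): east 87 sin 123° = 72.96, north 87 cos 123° = -47.38
Leg 4 (003°, 65 nmi): east 65 sin 3° = 3.40, north 65 cos 3° = 64.91
Net north component: 36.63 nmi.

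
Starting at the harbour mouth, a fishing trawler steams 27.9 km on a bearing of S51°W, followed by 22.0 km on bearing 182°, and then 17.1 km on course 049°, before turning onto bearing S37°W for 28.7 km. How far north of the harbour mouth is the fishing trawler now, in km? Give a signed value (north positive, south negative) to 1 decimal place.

-51.2 km

Leg 1 (S51°W, 27.9 km): east 27.9 sin 231° = -21.68, north 27.9 cos 231° = -17.56
Leg 2 (182°, 22.0 km): east 22.0 sin 182° = -0.77, north 22.0 cos 182° = -21.99
Leg 3 (049°, 17.1 km): east 17.1 sin 49° = 12.91, north 17.1 cos 49° = 11.22
Leg 4 (S37°W, 28.7 km): east 28.7 sin 217° = -17.27, north 28.7 cos 217° = -22.92
Net north component: -51.25 km.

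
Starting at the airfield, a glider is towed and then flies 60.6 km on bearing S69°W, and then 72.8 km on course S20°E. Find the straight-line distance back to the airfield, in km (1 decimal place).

95.5 km

Leg 1 (S69°W, 60.6 km): east 60.6 sin 249° = -56.57, north 60.6 cos 249° = -21.72
Leg 2 (S20°E, 72.8 km): east 72.8 sin 160° = 24.90, north 72.8 cos 160° = -68.41
Net: -31.68 east, -90.13 north. Distance = √((-31.68)² + (-90.13)²) = 95.531 km.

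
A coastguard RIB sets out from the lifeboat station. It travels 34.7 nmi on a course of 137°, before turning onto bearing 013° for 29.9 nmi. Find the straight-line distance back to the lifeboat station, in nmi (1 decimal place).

30.6 nmi

Leg 1 (137°, 34.7 nmi): east 34.7 sin 137° = 23.67, north 34.7 cos 137° = -25.38
Leg 2 (013°, 29.9 nmi): east 29.9 sin 13° = 6.73, north 29.9 cos 13° = 29.13
Net: 30.39 east, 3.76 north. Distance = √((30.39)² + (3.76)²) = 30.623 nmi.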